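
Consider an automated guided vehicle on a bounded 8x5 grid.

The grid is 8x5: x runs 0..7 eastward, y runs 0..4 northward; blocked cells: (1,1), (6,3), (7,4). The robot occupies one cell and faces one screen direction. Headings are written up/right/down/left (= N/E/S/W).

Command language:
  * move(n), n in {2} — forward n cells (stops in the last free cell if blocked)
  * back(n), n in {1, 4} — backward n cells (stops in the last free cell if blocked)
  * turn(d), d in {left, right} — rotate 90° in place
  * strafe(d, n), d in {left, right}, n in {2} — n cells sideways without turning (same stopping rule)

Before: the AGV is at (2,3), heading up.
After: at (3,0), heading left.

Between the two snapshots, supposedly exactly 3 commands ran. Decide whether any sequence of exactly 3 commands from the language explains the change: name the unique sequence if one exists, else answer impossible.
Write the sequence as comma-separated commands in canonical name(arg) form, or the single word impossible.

back(4), turn(left), back(1)

key: position moved to (3,0) AND the heading swung to W — translation plus rotation needed
t0: at (2,3), heading up
1. back(4) → at (2,0), heading up
2. turn(left) → at (2,0), heading left
3. back(1) → at (3,0), heading left
uniquely the one of 343 3-step routes that fits.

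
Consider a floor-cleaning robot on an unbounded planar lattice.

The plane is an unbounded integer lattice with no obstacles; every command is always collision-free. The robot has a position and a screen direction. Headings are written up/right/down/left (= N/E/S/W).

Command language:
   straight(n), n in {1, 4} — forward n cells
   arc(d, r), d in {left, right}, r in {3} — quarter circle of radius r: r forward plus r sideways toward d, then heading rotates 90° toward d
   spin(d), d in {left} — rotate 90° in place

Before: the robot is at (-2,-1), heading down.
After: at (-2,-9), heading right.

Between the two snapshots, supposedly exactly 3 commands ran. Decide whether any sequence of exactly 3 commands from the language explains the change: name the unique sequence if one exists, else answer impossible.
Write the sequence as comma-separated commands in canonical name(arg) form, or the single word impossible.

key: position moved to (-2,-9) AND the heading swung to E — translation plus rotation needed
initial: at (-2,-1), heading down
step 1 (straight(4)): at (-2,-5), heading down
step 2 (straight(4)): at (-2,-9), heading down
step 3 (spin(left)): at (-2,-9), heading right
no other 3-command option fits: unique.

straight(4), straight(4), spin(left)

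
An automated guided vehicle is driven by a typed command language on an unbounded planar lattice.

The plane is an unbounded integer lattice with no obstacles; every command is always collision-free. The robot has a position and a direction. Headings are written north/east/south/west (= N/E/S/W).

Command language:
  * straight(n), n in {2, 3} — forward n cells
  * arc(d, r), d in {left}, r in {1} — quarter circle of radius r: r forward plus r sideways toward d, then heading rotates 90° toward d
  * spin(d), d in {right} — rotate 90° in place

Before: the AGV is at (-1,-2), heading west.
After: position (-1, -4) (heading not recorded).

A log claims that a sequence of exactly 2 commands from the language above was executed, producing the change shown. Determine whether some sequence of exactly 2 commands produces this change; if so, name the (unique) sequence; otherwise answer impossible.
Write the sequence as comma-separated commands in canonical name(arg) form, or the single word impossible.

arc(left, 1), arc(left, 1)

begin: at (-1,-2), heading west
[1] after arc(left, 1): at (-2,-3), heading south
[2] after arc(left, 1): at (-1,-4), heading east
no other 2-command option fits: unique.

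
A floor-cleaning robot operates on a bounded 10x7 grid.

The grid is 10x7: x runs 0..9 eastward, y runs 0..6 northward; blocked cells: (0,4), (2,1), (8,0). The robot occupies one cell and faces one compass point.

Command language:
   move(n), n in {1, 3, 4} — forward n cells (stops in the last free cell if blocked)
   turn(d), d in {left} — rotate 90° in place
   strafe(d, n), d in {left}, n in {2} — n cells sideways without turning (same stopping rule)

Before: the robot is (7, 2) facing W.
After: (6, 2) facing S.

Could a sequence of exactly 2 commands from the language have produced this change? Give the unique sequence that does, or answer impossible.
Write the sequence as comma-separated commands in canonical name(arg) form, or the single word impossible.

move(1), turn(left)

key: order matters: swapping move(1) and turn(left) lands elsewhere
initial: (7, 2) facing W
step 1 (move(1)): (6, 2) facing W
step 2 (turn(left)): (6, 2) facing S
all 25 alternatives checked — unique.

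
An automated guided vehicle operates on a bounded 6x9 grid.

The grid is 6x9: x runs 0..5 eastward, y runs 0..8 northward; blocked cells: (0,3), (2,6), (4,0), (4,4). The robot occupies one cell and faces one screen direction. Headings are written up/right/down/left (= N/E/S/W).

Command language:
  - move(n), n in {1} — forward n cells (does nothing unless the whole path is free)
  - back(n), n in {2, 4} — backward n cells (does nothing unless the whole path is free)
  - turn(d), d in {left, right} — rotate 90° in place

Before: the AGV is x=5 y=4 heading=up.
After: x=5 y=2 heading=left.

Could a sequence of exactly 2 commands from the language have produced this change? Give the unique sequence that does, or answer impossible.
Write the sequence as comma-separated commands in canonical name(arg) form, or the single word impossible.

back(2), turn(left)

key: cell and facing (now W) both changed — the 2 commands mix motion and turning
t0: x=5 y=4 heading=up
1. back(2) → x=5 y=2 heading=up
2. turn(left) → x=5 y=2 heading=left
no other 2-command option fits: unique.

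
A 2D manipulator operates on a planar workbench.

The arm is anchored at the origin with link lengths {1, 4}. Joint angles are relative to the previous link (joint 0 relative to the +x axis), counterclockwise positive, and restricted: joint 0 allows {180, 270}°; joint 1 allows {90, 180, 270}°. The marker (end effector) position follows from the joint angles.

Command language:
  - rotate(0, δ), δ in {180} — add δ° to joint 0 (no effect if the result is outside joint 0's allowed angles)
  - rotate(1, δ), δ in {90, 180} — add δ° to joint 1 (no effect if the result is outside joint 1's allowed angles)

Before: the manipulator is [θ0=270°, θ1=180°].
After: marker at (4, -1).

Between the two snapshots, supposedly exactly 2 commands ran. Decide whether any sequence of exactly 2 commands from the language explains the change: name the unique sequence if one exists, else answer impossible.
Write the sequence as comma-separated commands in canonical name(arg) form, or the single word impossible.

rotate(1, 90), rotate(1, 180)

key: order matters: swapping rotate(1, 90) and rotate(1, 180) lands elsewhere
t0: [θ0=270°, θ1=180°]
t=1 rotate(1, 90) ⇒ [θ0=270°, θ1=270°]
t=2 rotate(1, 180) ⇒ [θ0=270°, θ1=90°]
no other 2-command option fits: unique.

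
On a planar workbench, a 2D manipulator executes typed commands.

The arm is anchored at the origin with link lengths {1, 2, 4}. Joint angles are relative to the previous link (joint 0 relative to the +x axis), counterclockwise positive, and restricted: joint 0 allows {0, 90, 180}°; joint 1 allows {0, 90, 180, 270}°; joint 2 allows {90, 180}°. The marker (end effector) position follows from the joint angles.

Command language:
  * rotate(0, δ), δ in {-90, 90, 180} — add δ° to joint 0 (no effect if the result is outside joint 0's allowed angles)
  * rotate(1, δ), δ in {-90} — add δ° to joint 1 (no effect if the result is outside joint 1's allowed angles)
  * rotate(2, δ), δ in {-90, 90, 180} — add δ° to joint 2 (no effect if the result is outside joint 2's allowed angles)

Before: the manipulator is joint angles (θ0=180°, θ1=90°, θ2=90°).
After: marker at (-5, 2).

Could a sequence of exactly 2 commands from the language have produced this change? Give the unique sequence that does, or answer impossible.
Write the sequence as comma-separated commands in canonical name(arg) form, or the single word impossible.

start: joint angles (θ0=180°, θ1=90°, θ2=90°)
1. rotate(1, -90) → joint angles (θ0=180°, θ1=0°, θ2=90°)
2. rotate(1, -90) → joint angles (θ0=180°, θ1=270°, θ2=90°)
no other 2-command option fits: unique.

rotate(1, -90), rotate(1, -90)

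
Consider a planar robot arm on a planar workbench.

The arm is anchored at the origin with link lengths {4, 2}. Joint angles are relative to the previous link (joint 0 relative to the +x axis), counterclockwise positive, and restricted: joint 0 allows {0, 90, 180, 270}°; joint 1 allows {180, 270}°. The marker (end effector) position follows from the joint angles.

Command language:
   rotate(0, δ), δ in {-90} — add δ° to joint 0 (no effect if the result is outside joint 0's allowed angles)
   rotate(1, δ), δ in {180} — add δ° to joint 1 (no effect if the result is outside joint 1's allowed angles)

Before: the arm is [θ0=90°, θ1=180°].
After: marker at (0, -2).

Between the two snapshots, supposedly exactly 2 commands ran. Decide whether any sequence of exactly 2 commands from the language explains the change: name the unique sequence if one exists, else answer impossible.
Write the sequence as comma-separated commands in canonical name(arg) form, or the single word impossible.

t0: [θ0=90°, θ1=180°]
[1] after rotate(0, -90): [θ0=0°, θ1=180°]
[2] after rotate(0, -90): [θ0=270°, θ1=180°]
no other 2-command option fits: unique.

rotate(0, -90), rotate(0, -90)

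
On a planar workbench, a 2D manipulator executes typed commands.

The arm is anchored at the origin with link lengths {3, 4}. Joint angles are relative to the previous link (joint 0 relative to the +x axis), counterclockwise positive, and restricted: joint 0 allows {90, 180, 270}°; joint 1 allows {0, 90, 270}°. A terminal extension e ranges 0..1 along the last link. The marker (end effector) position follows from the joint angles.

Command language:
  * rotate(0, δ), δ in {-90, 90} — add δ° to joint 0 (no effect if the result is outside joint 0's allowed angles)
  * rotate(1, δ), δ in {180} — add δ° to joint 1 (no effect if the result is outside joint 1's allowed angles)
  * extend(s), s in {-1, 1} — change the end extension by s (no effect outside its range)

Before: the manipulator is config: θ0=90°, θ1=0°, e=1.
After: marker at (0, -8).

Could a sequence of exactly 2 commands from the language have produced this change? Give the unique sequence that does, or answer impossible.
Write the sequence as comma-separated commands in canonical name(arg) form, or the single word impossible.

rotate(0, 90), rotate(0, 90)

from: config: θ0=90°, θ1=0°, e=1
[1] after rotate(0, 90): config: θ0=180°, θ1=0°, e=1
[2] after rotate(0, 90): config: θ0=270°, θ1=0°, e=1
no rival 2-sequence matches.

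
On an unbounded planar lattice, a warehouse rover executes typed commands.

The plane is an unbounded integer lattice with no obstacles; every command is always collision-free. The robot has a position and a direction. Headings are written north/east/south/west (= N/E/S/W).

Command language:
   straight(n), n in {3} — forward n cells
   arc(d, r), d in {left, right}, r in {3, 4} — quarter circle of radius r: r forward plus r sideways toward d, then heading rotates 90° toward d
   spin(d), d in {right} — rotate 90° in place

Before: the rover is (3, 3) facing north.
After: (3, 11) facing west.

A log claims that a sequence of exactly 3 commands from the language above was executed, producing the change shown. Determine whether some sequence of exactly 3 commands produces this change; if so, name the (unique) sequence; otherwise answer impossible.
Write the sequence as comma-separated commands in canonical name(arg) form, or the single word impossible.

spin(right), arc(left, 4), arc(left, 4)

key: running arc(left, 4) before spin(right) would end elsewhere — order is forced
initial: (3, 3) facing north
1. spin(right) → (3, 3) facing east
2. arc(left, 4) → (7, 7) facing north
3. arc(left, 4) → (3, 11) facing west
no rival 3-sequence matches.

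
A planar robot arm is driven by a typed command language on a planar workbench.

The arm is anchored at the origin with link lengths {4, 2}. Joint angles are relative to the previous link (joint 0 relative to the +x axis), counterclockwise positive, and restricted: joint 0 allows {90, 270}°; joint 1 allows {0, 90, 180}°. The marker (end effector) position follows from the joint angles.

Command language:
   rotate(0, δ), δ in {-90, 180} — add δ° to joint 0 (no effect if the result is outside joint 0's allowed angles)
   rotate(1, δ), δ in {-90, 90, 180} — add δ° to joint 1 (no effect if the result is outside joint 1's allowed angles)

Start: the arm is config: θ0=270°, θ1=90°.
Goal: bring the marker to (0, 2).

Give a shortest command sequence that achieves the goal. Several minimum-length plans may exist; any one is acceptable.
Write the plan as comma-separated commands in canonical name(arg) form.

rotate(1, 90), rotate(0, 180)

start: config: θ0=270°, θ1=90°
t=1 rotate(1, 90) ⇒ config: θ0=270°, θ1=180°
t=2 rotate(0, 180) ⇒ config: θ0=90°, θ1=180°
shorter routes all fall short; 2 is best.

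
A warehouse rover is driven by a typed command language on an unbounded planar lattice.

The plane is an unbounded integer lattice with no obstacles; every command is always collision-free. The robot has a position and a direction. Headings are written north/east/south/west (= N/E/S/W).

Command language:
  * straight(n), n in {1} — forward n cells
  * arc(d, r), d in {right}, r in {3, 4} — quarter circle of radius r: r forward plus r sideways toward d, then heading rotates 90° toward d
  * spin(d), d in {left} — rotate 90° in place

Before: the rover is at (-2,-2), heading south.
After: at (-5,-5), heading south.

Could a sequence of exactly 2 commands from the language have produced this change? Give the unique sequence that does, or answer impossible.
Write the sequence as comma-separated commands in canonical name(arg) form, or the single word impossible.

arc(right, 3), spin(left)

key: order matters: swapping arc(right, 3) and spin(left) lands elsewhere
start: at (-2,-2), heading south
t=1 arc(right, 3) ⇒ at (-5,-5), heading west
t=2 spin(left) ⇒ at (-5,-5), heading south
uniquely the one of 16 2-step routes that fits.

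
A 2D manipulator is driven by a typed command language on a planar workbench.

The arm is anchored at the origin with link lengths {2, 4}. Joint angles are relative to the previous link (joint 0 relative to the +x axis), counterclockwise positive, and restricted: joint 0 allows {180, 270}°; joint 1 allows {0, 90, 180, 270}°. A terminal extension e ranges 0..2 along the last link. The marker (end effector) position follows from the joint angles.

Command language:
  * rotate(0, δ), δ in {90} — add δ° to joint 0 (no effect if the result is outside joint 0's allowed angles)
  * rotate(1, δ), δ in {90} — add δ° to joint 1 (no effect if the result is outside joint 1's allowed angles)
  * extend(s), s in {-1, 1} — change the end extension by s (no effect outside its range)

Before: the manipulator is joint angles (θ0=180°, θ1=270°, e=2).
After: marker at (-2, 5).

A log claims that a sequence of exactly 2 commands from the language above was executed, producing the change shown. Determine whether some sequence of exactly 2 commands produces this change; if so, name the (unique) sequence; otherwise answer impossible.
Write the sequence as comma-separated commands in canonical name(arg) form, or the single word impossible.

extend(1), extend(-1)

key: running extend(-1) before extend(1) would end elsewhere — order is forced
initial: joint angles (θ0=180°, θ1=270°, e=2)
t=1 extend(1) ⇒ joint angles (θ0=180°, θ1=270°, e=2)
t=2 extend(-1) ⇒ joint angles (θ0=180°, θ1=270°, e=1)
no rival 2-sequence matches.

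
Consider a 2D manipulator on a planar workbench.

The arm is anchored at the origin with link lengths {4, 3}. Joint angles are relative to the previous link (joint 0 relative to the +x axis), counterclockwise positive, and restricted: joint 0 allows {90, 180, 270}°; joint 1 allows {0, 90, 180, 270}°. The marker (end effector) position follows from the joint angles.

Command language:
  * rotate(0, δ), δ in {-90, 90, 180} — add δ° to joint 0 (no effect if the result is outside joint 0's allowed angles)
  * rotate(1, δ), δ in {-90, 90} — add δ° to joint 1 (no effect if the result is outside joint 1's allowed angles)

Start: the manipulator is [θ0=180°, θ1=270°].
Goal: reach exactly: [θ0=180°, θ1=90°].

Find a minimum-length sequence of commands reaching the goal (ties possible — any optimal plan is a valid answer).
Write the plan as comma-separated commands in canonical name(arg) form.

initial: [θ0=180°, θ1=270°]
1. rotate(1, 90) → [θ0=180°, θ1=0°]
2. rotate(1, 90) → [θ0=180°, θ1=90°]
shorter routes all fall short; 2 is best.

rotate(1, 90), rotate(1, 90)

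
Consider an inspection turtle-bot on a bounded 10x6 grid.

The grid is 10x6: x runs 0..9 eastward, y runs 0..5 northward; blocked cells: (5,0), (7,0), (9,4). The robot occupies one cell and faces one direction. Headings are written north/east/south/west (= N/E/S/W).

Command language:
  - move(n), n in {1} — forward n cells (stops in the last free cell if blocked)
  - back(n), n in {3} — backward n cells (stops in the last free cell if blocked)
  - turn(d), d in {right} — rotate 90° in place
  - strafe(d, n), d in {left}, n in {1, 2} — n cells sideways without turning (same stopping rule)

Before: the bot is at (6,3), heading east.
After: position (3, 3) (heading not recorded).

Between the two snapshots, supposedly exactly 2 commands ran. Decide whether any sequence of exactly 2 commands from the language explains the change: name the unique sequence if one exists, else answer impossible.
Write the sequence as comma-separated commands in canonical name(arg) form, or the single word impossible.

back(3), turn(right)

key: running turn(right) before back(3) would end elsewhere — order is forced
begin: at (6,3), heading east
t=1 back(3) ⇒ at (3,3), heading east
t=2 turn(right) ⇒ at (3,3), heading south
all 25 alternatives checked — unique.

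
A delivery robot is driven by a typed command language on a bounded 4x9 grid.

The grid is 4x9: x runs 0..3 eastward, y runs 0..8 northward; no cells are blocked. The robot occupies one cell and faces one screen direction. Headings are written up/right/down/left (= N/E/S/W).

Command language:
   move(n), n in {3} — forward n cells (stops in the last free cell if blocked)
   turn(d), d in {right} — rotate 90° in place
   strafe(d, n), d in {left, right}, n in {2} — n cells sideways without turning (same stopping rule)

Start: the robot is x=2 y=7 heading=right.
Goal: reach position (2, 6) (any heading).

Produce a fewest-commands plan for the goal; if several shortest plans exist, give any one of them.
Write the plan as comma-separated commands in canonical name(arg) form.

initial: x=2 y=7 heading=right
step 1 (strafe(left, 2)): x=2 y=8 heading=right
step 2 (strafe(right, 2)): x=2 y=6 heading=right
shorter routes all fall short; 2 is best.

strafe(left, 2), strafe(right, 2)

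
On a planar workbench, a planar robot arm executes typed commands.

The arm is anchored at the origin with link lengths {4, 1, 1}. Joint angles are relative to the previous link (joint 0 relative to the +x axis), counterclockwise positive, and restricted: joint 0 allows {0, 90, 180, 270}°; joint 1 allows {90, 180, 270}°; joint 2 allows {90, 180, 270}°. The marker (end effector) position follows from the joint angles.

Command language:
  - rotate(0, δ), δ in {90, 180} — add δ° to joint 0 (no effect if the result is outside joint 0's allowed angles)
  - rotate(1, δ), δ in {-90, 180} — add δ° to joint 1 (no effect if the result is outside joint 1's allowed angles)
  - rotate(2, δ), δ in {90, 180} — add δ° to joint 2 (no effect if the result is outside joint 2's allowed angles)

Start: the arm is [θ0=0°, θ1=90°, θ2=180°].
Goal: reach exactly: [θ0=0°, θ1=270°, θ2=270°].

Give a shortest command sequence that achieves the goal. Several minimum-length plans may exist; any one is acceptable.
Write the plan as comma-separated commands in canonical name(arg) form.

from: [θ0=0°, θ1=90°, θ2=180°]
step 1 (rotate(1, 180)): [θ0=0°, θ1=270°, θ2=180°]
step 2 (rotate(2, 90)): [θ0=0°, θ1=270°, θ2=270°]
minimal: 2 command(s), checked below 2.

rotate(1, 180), rotate(2, 90)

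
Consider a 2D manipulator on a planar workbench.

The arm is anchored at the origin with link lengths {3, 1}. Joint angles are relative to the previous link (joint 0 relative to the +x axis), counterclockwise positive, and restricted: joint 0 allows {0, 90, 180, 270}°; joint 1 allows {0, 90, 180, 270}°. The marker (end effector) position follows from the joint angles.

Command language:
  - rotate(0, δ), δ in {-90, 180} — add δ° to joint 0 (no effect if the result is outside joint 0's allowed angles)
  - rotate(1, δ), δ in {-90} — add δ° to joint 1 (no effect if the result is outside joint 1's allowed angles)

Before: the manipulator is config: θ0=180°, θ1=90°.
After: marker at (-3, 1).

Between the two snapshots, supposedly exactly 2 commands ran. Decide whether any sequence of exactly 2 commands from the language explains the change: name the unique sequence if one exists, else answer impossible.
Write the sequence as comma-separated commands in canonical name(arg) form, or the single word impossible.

rotate(1, -90), rotate(1, -90)

start: config: θ0=180°, θ1=90°
t=1 rotate(1, -90) ⇒ config: θ0=180°, θ1=0°
t=2 rotate(1, -90) ⇒ config: θ0=180°, θ1=270°
no other 2-command option fits: unique.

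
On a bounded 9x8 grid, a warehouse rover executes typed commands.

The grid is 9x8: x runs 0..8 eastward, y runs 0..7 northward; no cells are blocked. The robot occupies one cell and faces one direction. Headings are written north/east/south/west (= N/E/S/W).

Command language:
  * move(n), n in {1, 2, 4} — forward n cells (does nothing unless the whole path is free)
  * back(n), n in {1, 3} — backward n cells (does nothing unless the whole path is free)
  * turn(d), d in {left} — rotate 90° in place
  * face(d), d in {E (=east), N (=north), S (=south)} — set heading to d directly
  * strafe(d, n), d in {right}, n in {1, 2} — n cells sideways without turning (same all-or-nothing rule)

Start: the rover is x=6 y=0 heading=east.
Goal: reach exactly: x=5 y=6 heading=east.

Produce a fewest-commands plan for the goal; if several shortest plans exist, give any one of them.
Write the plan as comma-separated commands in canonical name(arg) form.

back(1), face(S), back(3), back(3), turn(left)

from: x=6 y=0 heading=east
1. back(1) → x=5 y=0 heading=east
2. face(S) → x=5 y=0 heading=south
3. back(3) → x=5 y=3 heading=south
4. back(3) → x=5 y=6 heading=south
5. turn(left) → x=5 y=6 heading=east
no 4-step plan works, so 5 is optimal.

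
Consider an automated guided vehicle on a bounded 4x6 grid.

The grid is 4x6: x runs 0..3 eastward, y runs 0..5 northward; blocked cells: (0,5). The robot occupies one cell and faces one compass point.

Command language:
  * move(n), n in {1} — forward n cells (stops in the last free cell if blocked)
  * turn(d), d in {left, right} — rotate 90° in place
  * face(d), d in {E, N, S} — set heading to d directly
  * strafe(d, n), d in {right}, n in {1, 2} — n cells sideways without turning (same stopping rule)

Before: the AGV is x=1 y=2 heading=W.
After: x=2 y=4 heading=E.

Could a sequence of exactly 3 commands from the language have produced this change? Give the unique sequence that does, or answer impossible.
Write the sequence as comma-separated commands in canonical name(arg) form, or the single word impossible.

key: cell and facing (now E) both changed — the 3 commands mix motion and turning
start: x=1 y=2 heading=W
[1] after strafe(right, 2): x=1 y=4 heading=W
[2] after face(E): x=1 y=4 heading=E
[3] after move(1): x=2 y=4 heading=E
all 512 alternatives checked — unique.

strafe(right, 2), face(E), move(1)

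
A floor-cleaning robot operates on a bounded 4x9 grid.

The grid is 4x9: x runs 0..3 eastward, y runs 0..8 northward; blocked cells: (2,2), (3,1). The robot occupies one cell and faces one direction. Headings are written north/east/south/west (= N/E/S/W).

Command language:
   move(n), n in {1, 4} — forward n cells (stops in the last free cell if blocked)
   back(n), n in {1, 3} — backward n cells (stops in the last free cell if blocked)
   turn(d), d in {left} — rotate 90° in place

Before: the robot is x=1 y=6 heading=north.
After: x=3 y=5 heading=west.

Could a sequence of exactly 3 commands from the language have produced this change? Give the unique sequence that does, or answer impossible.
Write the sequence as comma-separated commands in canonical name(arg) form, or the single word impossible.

key: cell and facing (now W) both changed — the 3 commands mix motion and turning
begin: x=1 y=6 heading=north
[1] after back(1): x=1 y=5 heading=north
[2] after turn(left): x=1 y=5 heading=west
[3] after back(3): x=3 y=5 heading=west
no other 3-command option fits: unique.

back(1), turn(left), back(3)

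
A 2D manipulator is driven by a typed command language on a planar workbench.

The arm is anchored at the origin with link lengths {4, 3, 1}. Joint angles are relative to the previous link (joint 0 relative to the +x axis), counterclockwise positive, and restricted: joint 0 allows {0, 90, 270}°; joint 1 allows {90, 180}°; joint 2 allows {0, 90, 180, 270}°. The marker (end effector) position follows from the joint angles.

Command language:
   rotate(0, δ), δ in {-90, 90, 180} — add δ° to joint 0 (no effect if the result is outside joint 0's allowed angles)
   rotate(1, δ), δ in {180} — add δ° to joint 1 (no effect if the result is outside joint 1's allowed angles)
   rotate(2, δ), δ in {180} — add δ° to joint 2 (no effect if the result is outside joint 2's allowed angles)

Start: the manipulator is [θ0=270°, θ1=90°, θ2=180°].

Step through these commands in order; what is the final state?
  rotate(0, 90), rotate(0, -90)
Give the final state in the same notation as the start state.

[θ0=270°, θ1=90°, θ2=180°]

initial: [θ0=270°, θ1=90°, θ2=180°]
t=1 rotate(0, 90) ⇒ [θ0=0°, θ1=90°, θ2=180°]
t=2 rotate(0, -90) ⇒ [θ0=270°, θ1=90°, θ2=180°]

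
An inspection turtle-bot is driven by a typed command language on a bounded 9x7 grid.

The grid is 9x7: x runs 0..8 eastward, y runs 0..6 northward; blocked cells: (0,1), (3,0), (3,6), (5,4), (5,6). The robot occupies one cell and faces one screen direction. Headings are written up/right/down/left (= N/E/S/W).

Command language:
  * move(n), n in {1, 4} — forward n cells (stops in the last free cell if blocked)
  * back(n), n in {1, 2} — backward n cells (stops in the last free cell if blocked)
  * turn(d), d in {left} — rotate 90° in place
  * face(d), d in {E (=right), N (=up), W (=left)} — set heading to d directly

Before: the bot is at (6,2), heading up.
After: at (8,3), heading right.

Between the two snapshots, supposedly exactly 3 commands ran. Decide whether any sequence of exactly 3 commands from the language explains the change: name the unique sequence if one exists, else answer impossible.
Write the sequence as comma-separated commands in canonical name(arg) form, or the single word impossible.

move(1), face(E), move(4)

key: position moved to (8,3) AND the heading swung to E — translation plus rotation needed
begin: at (6,2), heading up
1. move(1) → at (6,3), heading up
2. face(E) → at (6,3), heading right
3. move(4) → at (8,3), heading right
uniquely the one of 512 3-step routes that fits.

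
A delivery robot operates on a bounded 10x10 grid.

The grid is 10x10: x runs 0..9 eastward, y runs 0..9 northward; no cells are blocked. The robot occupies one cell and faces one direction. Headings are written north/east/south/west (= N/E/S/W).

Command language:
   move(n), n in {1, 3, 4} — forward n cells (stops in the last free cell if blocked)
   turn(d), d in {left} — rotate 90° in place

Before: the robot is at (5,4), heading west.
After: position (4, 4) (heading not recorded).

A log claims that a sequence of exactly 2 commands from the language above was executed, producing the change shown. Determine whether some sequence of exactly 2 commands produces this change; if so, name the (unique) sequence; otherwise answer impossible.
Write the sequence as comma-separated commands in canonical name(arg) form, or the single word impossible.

move(1), turn(left)

key: order matters: swapping move(1) and turn(left) lands elsewhere
begin: at (5,4), heading west
1. move(1) → at (4,4), heading west
2. turn(left) → at (4,4), heading south
no other 2-command option fits: unique.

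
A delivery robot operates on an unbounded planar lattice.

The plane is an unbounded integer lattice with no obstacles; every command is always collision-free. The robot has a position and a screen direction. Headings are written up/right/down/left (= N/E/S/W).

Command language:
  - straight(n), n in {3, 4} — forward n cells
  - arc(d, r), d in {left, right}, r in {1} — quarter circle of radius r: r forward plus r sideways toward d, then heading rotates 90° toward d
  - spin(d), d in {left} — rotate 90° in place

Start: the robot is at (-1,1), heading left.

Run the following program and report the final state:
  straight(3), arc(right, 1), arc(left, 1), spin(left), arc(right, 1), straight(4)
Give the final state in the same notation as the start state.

at (-11,2), heading left

initial: at (-1,1), heading left
t=1 straight(3) ⇒ at (-4,1), heading left
t=2 arc(right, 1) ⇒ at (-5,2), heading up
t=3 arc(left, 1) ⇒ at (-6,3), heading left
t=4 spin(left) ⇒ at (-6,3), heading down
t=5 arc(right, 1) ⇒ at (-7,2), heading left
t=6 straight(4) ⇒ at (-11,2), heading left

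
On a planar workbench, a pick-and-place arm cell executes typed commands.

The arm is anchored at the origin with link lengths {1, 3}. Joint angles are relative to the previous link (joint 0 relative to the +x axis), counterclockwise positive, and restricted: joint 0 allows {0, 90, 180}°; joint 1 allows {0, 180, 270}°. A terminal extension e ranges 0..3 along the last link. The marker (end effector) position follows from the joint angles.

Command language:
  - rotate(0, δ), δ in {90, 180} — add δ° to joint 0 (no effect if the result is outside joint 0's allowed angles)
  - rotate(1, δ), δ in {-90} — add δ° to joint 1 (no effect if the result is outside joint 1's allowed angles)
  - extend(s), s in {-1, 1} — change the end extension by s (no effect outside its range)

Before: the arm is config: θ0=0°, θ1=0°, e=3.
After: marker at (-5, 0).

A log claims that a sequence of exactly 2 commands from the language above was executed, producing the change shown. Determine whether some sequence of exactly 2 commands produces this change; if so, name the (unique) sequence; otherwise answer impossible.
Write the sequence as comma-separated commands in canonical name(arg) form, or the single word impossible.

initial: config: θ0=0°, θ1=0°, e=3
[1] after rotate(1, -90): config: θ0=0°, θ1=270°, e=3
[2] after rotate(1, -90): config: θ0=0°, θ1=180°, e=3
uniquely the one of 25 2-step routes that fits.

rotate(1, -90), rotate(1, -90)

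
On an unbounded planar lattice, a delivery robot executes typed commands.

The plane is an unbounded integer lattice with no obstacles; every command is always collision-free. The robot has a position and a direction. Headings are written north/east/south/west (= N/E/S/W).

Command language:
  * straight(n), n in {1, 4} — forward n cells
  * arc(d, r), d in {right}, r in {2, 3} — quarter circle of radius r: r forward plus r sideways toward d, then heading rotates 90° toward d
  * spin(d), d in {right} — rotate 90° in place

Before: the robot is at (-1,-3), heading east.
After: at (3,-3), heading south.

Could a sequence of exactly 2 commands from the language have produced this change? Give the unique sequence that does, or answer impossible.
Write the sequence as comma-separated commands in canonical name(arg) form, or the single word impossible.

straight(4), spin(right)

key: order matters: swapping straight(4) and spin(right) lands elsewhere
start: at (-1,-3), heading east
1. straight(4) → at (3,-3), heading east
2. spin(right) → at (3,-3), heading south
all 25 alternatives checked — unique.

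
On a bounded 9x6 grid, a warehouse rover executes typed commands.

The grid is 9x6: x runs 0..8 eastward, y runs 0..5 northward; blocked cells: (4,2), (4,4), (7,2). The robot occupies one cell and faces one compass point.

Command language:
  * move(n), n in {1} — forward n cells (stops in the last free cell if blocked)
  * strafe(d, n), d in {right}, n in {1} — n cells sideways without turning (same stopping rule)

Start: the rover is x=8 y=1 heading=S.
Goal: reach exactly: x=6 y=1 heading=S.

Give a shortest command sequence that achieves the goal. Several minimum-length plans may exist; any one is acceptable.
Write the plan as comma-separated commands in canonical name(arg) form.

strafe(right, 1), strafe(right, 1)

t0: x=8 y=1 heading=S
t=1 strafe(right, 1) ⇒ x=7 y=1 heading=S
t=2 strafe(right, 1) ⇒ x=6 y=1 heading=S
no 1-step plan works, so 2 is optimal.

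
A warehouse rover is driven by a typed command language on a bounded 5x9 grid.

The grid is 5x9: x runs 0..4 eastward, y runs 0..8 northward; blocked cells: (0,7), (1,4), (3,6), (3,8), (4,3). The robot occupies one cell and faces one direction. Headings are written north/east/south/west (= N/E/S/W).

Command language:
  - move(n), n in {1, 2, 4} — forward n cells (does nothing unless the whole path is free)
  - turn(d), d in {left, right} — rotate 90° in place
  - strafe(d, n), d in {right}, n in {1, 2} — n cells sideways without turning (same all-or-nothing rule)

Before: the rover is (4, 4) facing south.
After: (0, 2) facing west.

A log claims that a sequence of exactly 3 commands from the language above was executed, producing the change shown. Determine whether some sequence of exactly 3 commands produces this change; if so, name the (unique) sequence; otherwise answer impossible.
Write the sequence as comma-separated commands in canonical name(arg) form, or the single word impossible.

impossible

all 343 sequences checked — none match.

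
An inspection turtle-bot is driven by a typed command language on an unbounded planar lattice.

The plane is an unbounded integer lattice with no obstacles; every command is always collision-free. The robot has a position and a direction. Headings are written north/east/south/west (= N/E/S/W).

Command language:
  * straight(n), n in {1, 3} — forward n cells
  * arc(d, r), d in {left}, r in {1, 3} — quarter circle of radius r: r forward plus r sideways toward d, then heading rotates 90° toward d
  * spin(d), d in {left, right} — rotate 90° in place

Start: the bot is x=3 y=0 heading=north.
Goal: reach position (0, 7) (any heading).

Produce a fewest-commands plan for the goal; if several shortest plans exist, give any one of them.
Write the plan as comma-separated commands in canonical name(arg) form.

straight(3), straight(1), arc(left, 3)

initial: x=3 y=0 heading=north
1. straight(3) → x=3 y=3 heading=north
2. straight(1) → x=3 y=4 heading=north
3. arc(left, 3) → x=0 y=7 heading=west
minimal: 3 command(s), checked below 3.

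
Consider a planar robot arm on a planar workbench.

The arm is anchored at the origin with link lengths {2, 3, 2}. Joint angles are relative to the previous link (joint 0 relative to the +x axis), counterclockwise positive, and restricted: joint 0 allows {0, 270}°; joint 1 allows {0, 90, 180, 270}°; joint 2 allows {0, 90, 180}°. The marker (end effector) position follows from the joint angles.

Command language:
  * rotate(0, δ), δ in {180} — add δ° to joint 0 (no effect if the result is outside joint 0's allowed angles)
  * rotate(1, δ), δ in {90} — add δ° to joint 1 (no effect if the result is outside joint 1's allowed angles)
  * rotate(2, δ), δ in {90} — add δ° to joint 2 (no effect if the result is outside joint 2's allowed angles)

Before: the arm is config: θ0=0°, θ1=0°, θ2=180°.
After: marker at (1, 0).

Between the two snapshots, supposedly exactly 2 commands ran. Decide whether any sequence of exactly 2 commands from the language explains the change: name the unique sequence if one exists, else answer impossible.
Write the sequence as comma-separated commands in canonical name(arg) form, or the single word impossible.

t0: config: θ0=0°, θ1=0°, θ2=180°
t=1 rotate(1, 90) ⇒ config: θ0=0°, θ1=90°, θ2=180°
t=2 rotate(1, 90) ⇒ config: θ0=0°, θ1=180°, θ2=180°
uniquely the one of 9 2-step routes that fits.

rotate(1, 90), rotate(1, 90)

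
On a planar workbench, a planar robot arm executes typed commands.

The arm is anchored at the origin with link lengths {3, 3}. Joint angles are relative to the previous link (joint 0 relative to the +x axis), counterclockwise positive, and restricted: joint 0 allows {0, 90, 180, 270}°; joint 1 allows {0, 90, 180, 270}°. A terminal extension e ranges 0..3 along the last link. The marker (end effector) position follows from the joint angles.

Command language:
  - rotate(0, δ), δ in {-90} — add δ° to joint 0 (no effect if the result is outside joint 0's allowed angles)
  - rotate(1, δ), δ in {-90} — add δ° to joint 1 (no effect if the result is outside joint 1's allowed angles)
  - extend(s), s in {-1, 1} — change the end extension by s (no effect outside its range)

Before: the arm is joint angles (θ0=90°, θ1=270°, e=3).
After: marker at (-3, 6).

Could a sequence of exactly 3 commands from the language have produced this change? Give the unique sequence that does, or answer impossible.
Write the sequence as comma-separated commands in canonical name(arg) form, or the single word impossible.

rotate(0, -90), rotate(0, -90), rotate(0, -90)

t0: joint angles (θ0=90°, θ1=270°, e=3)
[1] after rotate(0, -90): joint angles (θ0=0°, θ1=270°, e=3)
[2] after rotate(0, -90): joint angles (θ0=270°, θ1=270°, e=3)
[3] after rotate(0, -90): joint angles (θ0=180°, θ1=270°, e=3)
no rival 3-sequence matches.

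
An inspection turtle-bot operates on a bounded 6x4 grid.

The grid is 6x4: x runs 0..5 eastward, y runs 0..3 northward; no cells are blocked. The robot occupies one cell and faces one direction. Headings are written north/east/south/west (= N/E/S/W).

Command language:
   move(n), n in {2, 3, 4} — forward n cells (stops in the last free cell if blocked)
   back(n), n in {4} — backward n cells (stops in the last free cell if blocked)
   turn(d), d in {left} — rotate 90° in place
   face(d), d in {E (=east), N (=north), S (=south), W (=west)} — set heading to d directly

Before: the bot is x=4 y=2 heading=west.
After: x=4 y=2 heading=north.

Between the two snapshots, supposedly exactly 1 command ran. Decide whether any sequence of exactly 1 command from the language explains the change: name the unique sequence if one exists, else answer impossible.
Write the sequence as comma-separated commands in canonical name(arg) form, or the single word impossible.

key: parked at (4,2) the whole time — nothing moves the robot
begin: x=4 y=2 heading=west
t=1 face(N) ⇒ x=4 y=2 heading=north
no rival 1-sequence matches.

face(N)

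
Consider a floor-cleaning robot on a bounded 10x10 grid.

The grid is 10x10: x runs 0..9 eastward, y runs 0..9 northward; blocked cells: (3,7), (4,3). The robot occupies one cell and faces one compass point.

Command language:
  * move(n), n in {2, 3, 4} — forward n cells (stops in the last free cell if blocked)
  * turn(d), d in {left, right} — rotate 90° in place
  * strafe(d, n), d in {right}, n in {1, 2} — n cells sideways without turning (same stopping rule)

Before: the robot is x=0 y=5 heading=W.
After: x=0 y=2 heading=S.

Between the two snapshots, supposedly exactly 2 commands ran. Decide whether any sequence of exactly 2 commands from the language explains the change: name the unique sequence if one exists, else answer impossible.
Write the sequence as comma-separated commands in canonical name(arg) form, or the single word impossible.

turn(left), move(3)

key: running move(3) before turn(left) would end elsewhere — order is forced
initial: x=0 y=5 heading=W
[1] after turn(left): x=0 y=5 heading=S
[2] after move(3): x=0 y=2 heading=S
all 49 alternatives checked — unique.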